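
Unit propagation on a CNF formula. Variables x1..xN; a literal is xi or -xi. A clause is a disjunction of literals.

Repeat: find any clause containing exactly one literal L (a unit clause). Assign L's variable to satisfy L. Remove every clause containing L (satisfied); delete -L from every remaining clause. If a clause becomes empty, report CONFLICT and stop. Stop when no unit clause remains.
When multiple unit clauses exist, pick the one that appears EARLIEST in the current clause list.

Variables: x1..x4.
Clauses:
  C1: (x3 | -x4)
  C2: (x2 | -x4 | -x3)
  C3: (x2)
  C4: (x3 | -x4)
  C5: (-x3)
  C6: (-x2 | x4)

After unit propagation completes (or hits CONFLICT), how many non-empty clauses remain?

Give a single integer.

unit clause [2] forces x2=T; simplify:
  drop -2 from [-2, 4] -> [4]
  satisfied 2 clause(s); 4 remain; assigned so far: [2]
unit clause [-3] forces x3=F; simplify:
  drop 3 from [3, -4] -> [-4]
  drop 3 from [3, -4] -> [-4]
  satisfied 1 clause(s); 3 remain; assigned so far: [2, 3]
unit clause [-4] forces x4=F; simplify:
  drop 4 from [4] -> [] (empty!)
  satisfied 2 clause(s); 1 remain; assigned so far: [2, 3, 4]
CONFLICT (empty clause)

Answer: 0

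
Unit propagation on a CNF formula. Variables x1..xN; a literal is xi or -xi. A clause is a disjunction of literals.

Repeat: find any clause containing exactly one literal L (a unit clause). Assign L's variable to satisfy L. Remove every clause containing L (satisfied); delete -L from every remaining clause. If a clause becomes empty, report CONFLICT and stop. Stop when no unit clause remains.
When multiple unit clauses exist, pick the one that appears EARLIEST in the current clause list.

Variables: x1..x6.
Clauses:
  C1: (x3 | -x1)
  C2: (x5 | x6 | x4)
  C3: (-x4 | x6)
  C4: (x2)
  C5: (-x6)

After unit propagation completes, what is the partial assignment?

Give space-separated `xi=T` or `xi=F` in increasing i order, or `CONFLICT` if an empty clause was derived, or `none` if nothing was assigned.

unit clause [2] forces x2=T; simplify:
  satisfied 1 clause(s); 4 remain; assigned so far: [2]
unit clause [-6] forces x6=F; simplify:
  drop 6 from [5, 6, 4] -> [5, 4]
  drop 6 from [-4, 6] -> [-4]
  satisfied 1 clause(s); 3 remain; assigned so far: [2, 6]
unit clause [-4] forces x4=F; simplify:
  drop 4 from [5, 4] -> [5]
  satisfied 1 clause(s); 2 remain; assigned so far: [2, 4, 6]
unit clause [5] forces x5=T; simplify:
  satisfied 1 clause(s); 1 remain; assigned so far: [2, 4, 5, 6]

Answer: x2=T x4=F x5=T x6=F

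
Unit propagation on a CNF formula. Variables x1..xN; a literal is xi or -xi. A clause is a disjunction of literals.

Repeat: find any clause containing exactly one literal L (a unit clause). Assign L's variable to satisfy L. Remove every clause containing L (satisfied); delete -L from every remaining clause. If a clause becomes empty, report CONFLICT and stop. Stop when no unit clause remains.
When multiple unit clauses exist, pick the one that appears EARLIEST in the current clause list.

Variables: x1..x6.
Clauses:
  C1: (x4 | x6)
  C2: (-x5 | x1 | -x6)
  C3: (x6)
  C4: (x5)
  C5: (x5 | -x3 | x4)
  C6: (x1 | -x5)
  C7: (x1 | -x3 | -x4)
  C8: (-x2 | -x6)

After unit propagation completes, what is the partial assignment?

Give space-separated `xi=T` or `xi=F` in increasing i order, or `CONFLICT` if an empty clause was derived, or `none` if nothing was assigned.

unit clause [6] forces x6=T; simplify:
  drop -6 from [-5, 1, -6] -> [-5, 1]
  drop -6 from [-2, -6] -> [-2]
  satisfied 2 clause(s); 6 remain; assigned so far: [6]
unit clause [5] forces x5=T; simplify:
  drop -5 from [-5, 1] -> [1]
  drop -5 from [1, -5] -> [1]
  satisfied 2 clause(s); 4 remain; assigned so far: [5, 6]
unit clause [1] forces x1=T; simplify:
  satisfied 3 clause(s); 1 remain; assigned so far: [1, 5, 6]
unit clause [-2] forces x2=F; simplify:
  satisfied 1 clause(s); 0 remain; assigned so far: [1, 2, 5, 6]

Answer: x1=T x2=F x5=T x6=T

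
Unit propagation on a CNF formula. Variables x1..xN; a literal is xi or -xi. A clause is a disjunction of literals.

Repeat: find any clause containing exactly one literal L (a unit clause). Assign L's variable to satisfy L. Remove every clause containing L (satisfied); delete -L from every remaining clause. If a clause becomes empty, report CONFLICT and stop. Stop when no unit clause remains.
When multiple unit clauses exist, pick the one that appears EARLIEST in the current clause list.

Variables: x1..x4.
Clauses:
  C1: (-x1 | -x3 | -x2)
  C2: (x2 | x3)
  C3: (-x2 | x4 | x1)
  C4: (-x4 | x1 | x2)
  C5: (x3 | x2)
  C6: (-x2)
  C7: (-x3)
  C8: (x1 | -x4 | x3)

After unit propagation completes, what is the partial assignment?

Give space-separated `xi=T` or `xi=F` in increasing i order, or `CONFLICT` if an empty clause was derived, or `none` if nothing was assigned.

unit clause [-2] forces x2=F; simplify:
  drop 2 from [2, 3] -> [3]
  drop 2 from [-4, 1, 2] -> [-4, 1]
  drop 2 from [3, 2] -> [3]
  satisfied 3 clause(s); 5 remain; assigned so far: [2]
unit clause [3] forces x3=T; simplify:
  drop -3 from [-3] -> [] (empty!)
  satisfied 3 clause(s); 2 remain; assigned so far: [2, 3]
CONFLICT (empty clause)

Answer: CONFLICT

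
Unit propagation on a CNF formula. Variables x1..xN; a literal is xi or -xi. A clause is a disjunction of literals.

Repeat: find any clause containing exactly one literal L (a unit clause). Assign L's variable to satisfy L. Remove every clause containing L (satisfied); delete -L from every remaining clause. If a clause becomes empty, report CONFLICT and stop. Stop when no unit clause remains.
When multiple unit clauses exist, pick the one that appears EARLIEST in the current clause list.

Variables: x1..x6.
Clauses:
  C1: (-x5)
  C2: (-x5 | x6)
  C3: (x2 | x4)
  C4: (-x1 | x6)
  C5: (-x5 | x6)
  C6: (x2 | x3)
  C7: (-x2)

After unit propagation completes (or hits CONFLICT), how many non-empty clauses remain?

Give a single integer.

Answer: 1

Derivation:
unit clause [-5] forces x5=F; simplify:
  satisfied 3 clause(s); 4 remain; assigned so far: [5]
unit clause [-2] forces x2=F; simplify:
  drop 2 from [2, 4] -> [4]
  drop 2 from [2, 3] -> [3]
  satisfied 1 clause(s); 3 remain; assigned so far: [2, 5]
unit clause [4] forces x4=T; simplify:
  satisfied 1 clause(s); 2 remain; assigned so far: [2, 4, 5]
unit clause [3] forces x3=T; simplify:
  satisfied 1 clause(s); 1 remain; assigned so far: [2, 3, 4, 5]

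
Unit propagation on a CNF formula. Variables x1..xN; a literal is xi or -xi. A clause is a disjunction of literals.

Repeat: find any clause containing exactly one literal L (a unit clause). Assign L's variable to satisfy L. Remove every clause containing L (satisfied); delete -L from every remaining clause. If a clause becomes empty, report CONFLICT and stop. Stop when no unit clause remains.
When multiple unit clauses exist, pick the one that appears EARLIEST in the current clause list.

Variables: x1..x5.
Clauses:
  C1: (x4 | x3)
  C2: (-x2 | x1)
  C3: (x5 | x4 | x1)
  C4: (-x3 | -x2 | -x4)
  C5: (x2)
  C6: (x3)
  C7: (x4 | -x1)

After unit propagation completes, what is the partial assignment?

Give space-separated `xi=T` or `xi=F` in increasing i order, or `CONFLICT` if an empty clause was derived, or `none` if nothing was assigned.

Answer: CONFLICT

Derivation:
unit clause [2] forces x2=T; simplify:
  drop -2 from [-2, 1] -> [1]
  drop -2 from [-3, -2, -4] -> [-3, -4]
  satisfied 1 clause(s); 6 remain; assigned so far: [2]
unit clause [1] forces x1=T; simplify:
  drop -1 from [4, -1] -> [4]
  satisfied 2 clause(s); 4 remain; assigned so far: [1, 2]
unit clause [3] forces x3=T; simplify:
  drop -3 from [-3, -4] -> [-4]
  satisfied 2 clause(s); 2 remain; assigned so far: [1, 2, 3]
unit clause [-4] forces x4=F; simplify:
  drop 4 from [4] -> [] (empty!)
  satisfied 1 clause(s); 1 remain; assigned so far: [1, 2, 3, 4]
CONFLICT (empty clause)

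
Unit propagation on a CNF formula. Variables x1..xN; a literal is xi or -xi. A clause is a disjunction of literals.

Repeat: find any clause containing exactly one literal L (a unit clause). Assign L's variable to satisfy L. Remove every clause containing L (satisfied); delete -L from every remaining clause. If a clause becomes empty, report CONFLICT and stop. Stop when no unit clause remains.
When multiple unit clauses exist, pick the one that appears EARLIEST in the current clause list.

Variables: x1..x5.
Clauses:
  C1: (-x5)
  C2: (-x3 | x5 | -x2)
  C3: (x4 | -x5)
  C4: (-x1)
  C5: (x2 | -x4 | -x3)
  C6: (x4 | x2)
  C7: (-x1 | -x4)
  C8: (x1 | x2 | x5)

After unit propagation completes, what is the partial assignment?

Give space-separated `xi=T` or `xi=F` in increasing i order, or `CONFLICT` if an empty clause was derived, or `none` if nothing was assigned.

Answer: x1=F x2=T x3=F x5=F

Derivation:
unit clause [-5] forces x5=F; simplify:
  drop 5 from [-3, 5, -2] -> [-3, -2]
  drop 5 from [1, 2, 5] -> [1, 2]
  satisfied 2 clause(s); 6 remain; assigned so far: [5]
unit clause [-1] forces x1=F; simplify:
  drop 1 from [1, 2] -> [2]
  satisfied 2 clause(s); 4 remain; assigned so far: [1, 5]
unit clause [2] forces x2=T; simplify:
  drop -2 from [-3, -2] -> [-3]
  satisfied 3 clause(s); 1 remain; assigned so far: [1, 2, 5]
unit clause [-3] forces x3=F; simplify:
  satisfied 1 clause(s); 0 remain; assigned so far: [1, 2, 3, 5]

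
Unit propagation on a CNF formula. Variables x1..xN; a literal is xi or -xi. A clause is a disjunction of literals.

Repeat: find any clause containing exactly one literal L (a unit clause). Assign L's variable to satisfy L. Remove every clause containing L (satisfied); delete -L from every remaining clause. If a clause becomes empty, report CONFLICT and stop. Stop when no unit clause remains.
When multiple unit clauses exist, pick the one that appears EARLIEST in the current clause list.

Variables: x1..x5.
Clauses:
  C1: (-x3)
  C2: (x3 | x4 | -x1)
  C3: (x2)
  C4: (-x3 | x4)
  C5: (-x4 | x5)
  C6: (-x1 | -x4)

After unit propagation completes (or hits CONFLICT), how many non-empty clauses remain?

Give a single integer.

Answer: 3

Derivation:
unit clause [-3] forces x3=F; simplify:
  drop 3 from [3, 4, -1] -> [4, -1]
  satisfied 2 clause(s); 4 remain; assigned so far: [3]
unit clause [2] forces x2=T; simplify:
  satisfied 1 clause(s); 3 remain; assigned so far: [2, 3]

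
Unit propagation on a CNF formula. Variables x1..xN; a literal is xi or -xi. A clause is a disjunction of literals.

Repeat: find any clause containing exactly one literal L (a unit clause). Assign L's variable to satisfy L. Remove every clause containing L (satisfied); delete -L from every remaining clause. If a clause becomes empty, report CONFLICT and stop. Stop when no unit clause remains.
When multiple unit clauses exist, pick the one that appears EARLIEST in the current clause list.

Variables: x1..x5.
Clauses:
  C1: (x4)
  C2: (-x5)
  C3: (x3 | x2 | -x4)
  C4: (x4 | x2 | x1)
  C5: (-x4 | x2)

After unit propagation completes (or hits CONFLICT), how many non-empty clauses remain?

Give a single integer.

Answer: 0

Derivation:
unit clause [4] forces x4=T; simplify:
  drop -4 from [3, 2, -4] -> [3, 2]
  drop -4 from [-4, 2] -> [2]
  satisfied 2 clause(s); 3 remain; assigned so far: [4]
unit clause [-5] forces x5=F; simplify:
  satisfied 1 clause(s); 2 remain; assigned so far: [4, 5]
unit clause [2] forces x2=T; simplify:
  satisfied 2 clause(s); 0 remain; assigned so far: [2, 4, 5]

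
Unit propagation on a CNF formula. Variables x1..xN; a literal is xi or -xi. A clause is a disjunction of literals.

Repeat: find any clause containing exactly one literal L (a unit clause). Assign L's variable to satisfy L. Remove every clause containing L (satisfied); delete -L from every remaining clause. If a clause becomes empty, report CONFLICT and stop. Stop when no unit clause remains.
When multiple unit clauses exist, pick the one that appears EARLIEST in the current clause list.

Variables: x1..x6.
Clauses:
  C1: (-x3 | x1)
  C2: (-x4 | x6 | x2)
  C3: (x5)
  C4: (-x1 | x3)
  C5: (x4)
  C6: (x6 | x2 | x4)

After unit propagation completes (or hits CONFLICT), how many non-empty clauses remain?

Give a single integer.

unit clause [5] forces x5=T; simplify:
  satisfied 1 clause(s); 5 remain; assigned so far: [5]
unit clause [4] forces x4=T; simplify:
  drop -4 from [-4, 6, 2] -> [6, 2]
  satisfied 2 clause(s); 3 remain; assigned so far: [4, 5]

Answer: 3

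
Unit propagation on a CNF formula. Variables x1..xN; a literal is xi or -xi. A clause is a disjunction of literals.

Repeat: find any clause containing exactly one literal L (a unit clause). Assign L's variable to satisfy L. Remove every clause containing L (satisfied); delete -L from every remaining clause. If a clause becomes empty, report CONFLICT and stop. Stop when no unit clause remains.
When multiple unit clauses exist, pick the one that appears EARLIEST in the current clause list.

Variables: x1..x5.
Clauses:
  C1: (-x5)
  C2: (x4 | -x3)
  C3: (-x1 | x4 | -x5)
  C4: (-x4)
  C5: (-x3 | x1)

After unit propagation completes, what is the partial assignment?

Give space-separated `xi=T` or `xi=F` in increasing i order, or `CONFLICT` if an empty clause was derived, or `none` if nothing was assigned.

unit clause [-5] forces x5=F; simplify:
  satisfied 2 clause(s); 3 remain; assigned so far: [5]
unit clause [-4] forces x4=F; simplify:
  drop 4 from [4, -3] -> [-3]
  satisfied 1 clause(s); 2 remain; assigned so far: [4, 5]
unit clause [-3] forces x3=F; simplify:
  satisfied 2 clause(s); 0 remain; assigned so far: [3, 4, 5]

Answer: x3=F x4=F x5=F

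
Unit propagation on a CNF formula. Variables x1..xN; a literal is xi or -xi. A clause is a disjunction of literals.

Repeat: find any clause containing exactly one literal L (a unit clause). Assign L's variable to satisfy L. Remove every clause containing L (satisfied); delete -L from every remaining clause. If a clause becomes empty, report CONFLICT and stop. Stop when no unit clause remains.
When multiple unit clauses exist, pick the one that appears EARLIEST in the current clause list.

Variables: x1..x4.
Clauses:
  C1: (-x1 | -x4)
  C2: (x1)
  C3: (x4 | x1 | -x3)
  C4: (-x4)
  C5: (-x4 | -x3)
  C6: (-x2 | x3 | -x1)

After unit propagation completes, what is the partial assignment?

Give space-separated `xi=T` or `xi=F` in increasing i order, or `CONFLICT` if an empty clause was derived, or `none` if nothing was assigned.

unit clause [1] forces x1=T; simplify:
  drop -1 from [-1, -4] -> [-4]
  drop -1 from [-2, 3, -1] -> [-2, 3]
  satisfied 2 clause(s); 4 remain; assigned so far: [1]
unit clause [-4] forces x4=F; simplify:
  satisfied 3 clause(s); 1 remain; assigned so far: [1, 4]

Answer: x1=T x4=F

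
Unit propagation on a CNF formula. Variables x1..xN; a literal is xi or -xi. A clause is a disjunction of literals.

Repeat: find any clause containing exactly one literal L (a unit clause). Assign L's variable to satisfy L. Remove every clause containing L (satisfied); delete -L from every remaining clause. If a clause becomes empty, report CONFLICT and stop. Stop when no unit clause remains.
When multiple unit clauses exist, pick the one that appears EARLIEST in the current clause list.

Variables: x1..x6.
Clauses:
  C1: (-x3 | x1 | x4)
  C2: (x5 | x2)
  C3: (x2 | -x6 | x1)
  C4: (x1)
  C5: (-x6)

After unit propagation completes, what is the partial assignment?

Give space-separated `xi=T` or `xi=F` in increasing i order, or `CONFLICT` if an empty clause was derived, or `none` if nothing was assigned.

Answer: x1=T x6=F

Derivation:
unit clause [1] forces x1=T; simplify:
  satisfied 3 clause(s); 2 remain; assigned so far: [1]
unit clause [-6] forces x6=F; simplify:
  satisfied 1 clause(s); 1 remain; assigned so far: [1, 6]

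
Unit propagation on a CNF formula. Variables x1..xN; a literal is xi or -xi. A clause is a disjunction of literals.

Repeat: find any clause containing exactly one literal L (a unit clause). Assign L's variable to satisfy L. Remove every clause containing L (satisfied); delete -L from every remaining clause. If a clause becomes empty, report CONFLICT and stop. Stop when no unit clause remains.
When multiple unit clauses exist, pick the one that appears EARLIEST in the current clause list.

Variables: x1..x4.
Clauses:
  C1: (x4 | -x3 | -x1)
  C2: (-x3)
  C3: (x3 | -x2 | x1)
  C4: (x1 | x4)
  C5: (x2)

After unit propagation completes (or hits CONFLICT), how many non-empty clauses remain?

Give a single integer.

unit clause [-3] forces x3=F; simplify:
  drop 3 from [3, -2, 1] -> [-2, 1]
  satisfied 2 clause(s); 3 remain; assigned so far: [3]
unit clause [2] forces x2=T; simplify:
  drop -2 from [-2, 1] -> [1]
  satisfied 1 clause(s); 2 remain; assigned so far: [2, 3]
unit clause [1] forces x1=T; simplify:
  satisfied 2 clause(s); 0 remain; assigned so far: [1, 2, 3]

Answer: 0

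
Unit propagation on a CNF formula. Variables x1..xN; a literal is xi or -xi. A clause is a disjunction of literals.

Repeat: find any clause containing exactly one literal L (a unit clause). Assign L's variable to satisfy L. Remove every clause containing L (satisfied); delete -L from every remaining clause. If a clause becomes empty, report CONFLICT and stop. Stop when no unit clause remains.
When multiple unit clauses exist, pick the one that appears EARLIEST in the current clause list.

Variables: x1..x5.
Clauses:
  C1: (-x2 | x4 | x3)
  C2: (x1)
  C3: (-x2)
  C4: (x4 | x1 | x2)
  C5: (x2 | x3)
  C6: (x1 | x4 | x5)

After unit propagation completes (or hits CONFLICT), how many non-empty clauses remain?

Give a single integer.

unit clause [1] forces x1=T; simplify:
  satisfied 3 clause(s); 3 remain; assigned so far: [1]
unit clause [-2] forces x2=F; simplify:
  drop 2 from [2, 3] -> [3]
  satisfied 2 clause(s); 1 remain; assigned so far: [1, 2]
unit clause [3] forces x3=T; simplify:
  satisfied 1 clause(s); 0 remain; assigned so far: [1, 2, 3]

Answer: 0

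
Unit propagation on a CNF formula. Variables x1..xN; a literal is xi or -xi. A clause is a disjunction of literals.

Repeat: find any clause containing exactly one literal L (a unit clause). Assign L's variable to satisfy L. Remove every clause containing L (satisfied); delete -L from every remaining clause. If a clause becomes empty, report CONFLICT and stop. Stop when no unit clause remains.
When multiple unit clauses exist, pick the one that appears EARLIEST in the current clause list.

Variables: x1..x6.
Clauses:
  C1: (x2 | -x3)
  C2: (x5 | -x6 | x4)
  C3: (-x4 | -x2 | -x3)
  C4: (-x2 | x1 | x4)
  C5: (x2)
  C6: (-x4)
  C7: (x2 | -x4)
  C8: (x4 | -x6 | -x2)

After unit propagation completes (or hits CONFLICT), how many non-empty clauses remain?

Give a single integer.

Answer: 0

Derivation:
unit clause [2] forces x2=T; simplify:
  drop -2 from [-4, -2, -3] -> [-4, -3]
  drop -2 from [-2, 1, 4] -> [1, 4]
  drop -2 from [4, -6, -2] -> [4, -6]
  satisfied 3 clause(s); 5 remain; assigned so far: [2]
unit clause [-4] forces x4=F; simplify:
  drop 4 from [5, -6, 4] -> [5, -6]
  drop 4 from [1, 4] -> [1]
  drop 4 from [4, -6] -> [-6]
  satisfied 2 clause(s); 3 remain; assigned so far: [2, 4]
unit clause [1] forces x1=T; simplify:
  satisfied 1 clause(s); 2 remain; assigned so far: [1, 2, 4]
unit clause [-6] forces x6=F; simplify:
  satisfied 2 clause(s); 0 remain; assigned so far: [1, 2, 4, 6]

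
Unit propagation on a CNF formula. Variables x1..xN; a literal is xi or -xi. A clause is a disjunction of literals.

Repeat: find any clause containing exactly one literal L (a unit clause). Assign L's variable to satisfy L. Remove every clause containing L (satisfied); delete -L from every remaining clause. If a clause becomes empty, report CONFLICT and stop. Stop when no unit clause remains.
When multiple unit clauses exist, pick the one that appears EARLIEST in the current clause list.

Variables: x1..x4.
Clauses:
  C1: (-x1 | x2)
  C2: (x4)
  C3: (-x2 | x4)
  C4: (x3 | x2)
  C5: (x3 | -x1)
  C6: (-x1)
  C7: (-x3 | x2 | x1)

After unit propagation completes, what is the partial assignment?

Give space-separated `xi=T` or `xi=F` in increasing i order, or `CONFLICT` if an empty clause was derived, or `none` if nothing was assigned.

unit clause [4] forces x4=T; simplify:
  satisfied 2 clause(s); 5 remain; assigned so far: [4]
unit clause [-1] forces x1=F; simplify:
  drop 1 from [-3, 2, 1] -> [-3, 2]
  satisfied 3 clause(s); 2 remain; assigned so far: [1, 4]

Answer: x1=F x4=T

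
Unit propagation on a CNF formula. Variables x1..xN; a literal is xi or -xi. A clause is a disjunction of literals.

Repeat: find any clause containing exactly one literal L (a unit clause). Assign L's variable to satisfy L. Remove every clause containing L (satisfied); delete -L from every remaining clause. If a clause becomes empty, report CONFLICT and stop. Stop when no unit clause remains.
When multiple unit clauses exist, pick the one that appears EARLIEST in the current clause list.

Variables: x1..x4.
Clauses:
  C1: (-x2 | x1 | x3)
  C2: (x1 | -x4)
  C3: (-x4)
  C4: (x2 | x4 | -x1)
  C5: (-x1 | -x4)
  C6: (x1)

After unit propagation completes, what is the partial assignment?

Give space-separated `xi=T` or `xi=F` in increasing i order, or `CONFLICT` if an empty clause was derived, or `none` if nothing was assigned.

unit clause [-4] forces x4=F; simplify:
  drop 4 from [2, 4, -1] -> [2, -1]
  satisfied 3 clause(s); 3 remain; assigned so far: [4]
unit clause [1] forces x1=T; simplify:
  drop -1 from [2, -1] -> [2]
  satisfied 2 clause(s); 1 remain; assigned so far: [1, 4]
unit clause [2] forces x2=T; simplify:
  satisfied 1 clause(s); 0 remain; assigned so far: [1, 2, 4]

Answer: x1=T x2=T x4=F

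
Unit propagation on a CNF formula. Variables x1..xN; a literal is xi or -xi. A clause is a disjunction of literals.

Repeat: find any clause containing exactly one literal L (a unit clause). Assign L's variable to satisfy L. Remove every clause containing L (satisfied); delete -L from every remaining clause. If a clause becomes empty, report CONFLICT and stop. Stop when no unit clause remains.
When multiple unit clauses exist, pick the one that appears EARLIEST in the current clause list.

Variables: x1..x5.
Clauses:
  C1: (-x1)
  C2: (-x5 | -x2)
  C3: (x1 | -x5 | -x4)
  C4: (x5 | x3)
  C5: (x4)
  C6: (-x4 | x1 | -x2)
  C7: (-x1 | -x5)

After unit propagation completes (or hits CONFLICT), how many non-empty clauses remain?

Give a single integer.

unit clause [-1] forces x1=F; simplify:
  drop 1 from [1, -5, -4] -> [-5, -4]
  drop 1 from [-4, 1, -2] -> [-4, -2]
  satisfied 2 clause(s); 5 remain; assigned so far: [1]
unit clause [4] forces x4=T; simplify:
  drop -4 from [-5, -4] -> [-5]
  drop -4 from [-4, -2] -> [-2]
  satisfied 1 clause(s); 4 remain; assigned so far: [1, 4]
unit clause [-5] forces x5=F; simplify:
  drop 5 from [5, 3] -> [3]
  satisfied 2 clause(s); 2 remain; assigned so far: [1, 4, 5]
unit clause [3] forces x3=T; simplify:
  satisfied 1 clause(s); 1 remain; assigned so far: [1, 3, 4, 5]
unit clause [-2] forces x2=F; simplify:
  satisfied 1 clause(s); 0 remain; assigned so far: [1, 2, 3, 4, 5]

Answer: 0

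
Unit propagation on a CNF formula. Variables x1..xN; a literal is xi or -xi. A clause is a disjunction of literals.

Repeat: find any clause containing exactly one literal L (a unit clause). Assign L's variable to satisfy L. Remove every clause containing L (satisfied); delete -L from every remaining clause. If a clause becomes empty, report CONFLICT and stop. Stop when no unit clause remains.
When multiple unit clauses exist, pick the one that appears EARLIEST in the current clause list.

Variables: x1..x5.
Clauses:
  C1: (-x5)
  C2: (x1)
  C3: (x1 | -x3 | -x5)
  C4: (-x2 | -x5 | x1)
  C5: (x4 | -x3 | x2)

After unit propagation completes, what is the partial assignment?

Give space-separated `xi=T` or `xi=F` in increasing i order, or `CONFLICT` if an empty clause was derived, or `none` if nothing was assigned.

Answer: x1=T x5=F

Derivation:
unit clause [-5] forces x5=F; simplify:
  satisfied 3 clause(s); 2 remain; assigned so far: [5]
unit clause [1] forces x1=T; simplify:
  satisfied 1 clause(s); 1 remain; assigned so far: [1, 5]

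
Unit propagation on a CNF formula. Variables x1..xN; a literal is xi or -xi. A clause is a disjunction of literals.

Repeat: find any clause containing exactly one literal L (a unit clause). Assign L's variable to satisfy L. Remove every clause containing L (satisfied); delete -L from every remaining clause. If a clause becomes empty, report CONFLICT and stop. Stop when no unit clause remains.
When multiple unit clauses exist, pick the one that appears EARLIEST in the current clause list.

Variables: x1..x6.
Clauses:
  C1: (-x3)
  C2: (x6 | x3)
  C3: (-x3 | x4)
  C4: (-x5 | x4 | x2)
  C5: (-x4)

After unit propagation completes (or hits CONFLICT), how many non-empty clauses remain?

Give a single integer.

Answer: 1

Derivation:
unit clause [-3] forces x3=F; simplify:
  drop 3 from [6, 3] -> [6]
  satisfied 2 clause(s); 3 remain; assigned so far: [3]
unit clause [6] forces x6=T; simplify:
  satisfied 1 clause(s); 2 remain; assigned so far: [3, 6]
unit clause [-4] forces x4=F; simplify:
  drop 4 from [-5, 4, 2] -> [-5, 2]
  satisfied 1 clause(s); 1 remain; assigned so far: [3, 4, 6]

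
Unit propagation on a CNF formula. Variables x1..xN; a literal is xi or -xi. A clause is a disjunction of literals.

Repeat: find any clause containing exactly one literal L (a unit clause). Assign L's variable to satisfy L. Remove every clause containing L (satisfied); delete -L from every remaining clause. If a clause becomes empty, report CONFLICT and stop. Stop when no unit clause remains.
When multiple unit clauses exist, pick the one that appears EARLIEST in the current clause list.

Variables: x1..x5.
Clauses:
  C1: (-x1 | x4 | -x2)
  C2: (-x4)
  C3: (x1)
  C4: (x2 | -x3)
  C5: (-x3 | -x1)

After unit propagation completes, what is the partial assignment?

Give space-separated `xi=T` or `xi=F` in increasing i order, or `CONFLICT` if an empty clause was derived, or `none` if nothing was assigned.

unit clause [-4] forces x4=F; simplify:
  drop 4 from [-1, 4, -2] -> [-1, -2]
  satisfied 1 clause(s); 4 remain; assigned so far: [4]
unit clause [1] forces x1=T; simplify:
  drop -1 from [-1, -2] -> [-2]
  drop -1 from [-3, -1] -> [-3]
  satisfied 1 clause(s); 3 remain; assigned so far: [1, 4]
unit clause [-2] forces x2=F; simplify:
  drop 2 from [2, -3] -> [-3]
  satisfied 1 clause(s); 2 remain; assigned so far: [1, 2, 4]
unit clause [-3] forces x3=F; simplify:
  satisfied 2 clause(s); 0 remain; assigned so far: [1, 2, 3, 4]

Answer: x1=T x2=F x3=F x4=F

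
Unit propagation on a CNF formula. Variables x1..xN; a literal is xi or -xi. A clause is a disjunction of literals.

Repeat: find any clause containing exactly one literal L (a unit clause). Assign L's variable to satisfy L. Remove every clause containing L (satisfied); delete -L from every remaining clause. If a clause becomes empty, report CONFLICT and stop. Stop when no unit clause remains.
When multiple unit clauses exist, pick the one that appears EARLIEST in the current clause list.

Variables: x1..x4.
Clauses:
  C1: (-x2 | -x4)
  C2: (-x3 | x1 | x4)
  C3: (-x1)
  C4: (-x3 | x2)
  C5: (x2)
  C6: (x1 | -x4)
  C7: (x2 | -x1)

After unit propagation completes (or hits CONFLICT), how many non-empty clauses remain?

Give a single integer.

Answer: 0

Derivation:
unit clause [-1] forces x1=F; simplify:
  drop 1 from [-3, 1, 4] -> [-3, 4]
  drop 1 from [1, -4] -> [-4]
  satisfied 2 clause(s); 5 remain; assigned so far: [1]
unit clause [2] forces x2=T; simplify:
  drop -2 from [-2, -4] -> [-4]
  satisfied 2 clause(s); 3 remain; assigned so far: [1, 2]
unit clause [-4] forces x4=F; simplify:
  drop 4 from [-3, 4] -> [-3]
  satisfied 2 clause(s); 1 remain; assigned so far: [1, 2, 4]
unit clause [-3] forces x3=F; simplify:
  satisfied 1 clause(s); 0 remain; assigned so far: [1, 2, 3, 4]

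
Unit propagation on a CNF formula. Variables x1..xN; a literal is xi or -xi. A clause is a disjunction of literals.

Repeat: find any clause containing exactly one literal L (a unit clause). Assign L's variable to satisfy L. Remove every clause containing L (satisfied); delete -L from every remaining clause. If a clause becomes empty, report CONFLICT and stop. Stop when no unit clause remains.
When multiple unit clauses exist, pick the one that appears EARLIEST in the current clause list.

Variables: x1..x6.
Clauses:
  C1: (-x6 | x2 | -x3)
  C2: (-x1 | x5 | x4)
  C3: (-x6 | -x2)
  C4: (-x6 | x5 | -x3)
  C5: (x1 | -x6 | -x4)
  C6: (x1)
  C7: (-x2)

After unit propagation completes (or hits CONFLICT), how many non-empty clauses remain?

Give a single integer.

Answer: 3

Derivation:
unit clause [1] forces x1=T; simplify:
  drop -1 from [-1, 5, 4] -> [5, 4]
  satisfied 2 clause(s); 5 remain; assigned so far: [1]
unit clause [-2] forces x2=F; simplify:
  drop 2 from [-6, 2, -3] -> [-6, -3]
  satisfied 2 clause(s); 3 remain; assigned so far: [1, 2]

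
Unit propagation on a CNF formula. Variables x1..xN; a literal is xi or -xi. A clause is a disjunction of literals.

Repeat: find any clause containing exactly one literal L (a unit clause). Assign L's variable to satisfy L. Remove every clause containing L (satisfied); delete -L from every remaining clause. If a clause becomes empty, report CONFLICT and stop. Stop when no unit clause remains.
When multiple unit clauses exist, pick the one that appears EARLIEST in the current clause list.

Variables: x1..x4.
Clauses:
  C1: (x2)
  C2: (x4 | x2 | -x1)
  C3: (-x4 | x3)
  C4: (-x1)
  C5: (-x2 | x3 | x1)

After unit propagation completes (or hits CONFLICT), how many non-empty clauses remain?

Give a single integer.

Answer: 0

Derivation:
unit clause [2] forces x2=T; simplify:
  drop -2 from [-2, 3, 1] -> [3, 1]
  satisfied 2 clause(s); 3 remain; assigned so far: [2]
unit clause [-1] forces x1=F; simplify:
  drop 1 from [3, 1] -> [3]
  satisfied 1 clause(s); 2 remain; assigned so far: [1, 2]
unit clause [3] forces x3=T; simplify:
  satisfied 2 clause(s); 0 remain; assigned so far: [1, 2, 3]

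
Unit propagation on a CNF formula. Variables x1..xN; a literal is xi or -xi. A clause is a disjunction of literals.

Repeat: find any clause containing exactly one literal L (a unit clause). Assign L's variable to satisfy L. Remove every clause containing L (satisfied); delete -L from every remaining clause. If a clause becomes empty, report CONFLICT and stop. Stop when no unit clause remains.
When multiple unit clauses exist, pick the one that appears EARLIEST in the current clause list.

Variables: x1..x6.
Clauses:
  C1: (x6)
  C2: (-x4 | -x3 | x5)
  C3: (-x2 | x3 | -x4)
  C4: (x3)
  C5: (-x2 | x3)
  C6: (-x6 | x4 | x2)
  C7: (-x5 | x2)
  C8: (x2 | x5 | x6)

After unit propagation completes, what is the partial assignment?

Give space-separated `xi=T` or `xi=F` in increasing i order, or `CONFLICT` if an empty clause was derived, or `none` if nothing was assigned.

unit clause [6] forces x6=T; simplify:
  drop -6 from [-6, 4, 2] -> [4, 2]
  satisfied 2 clause(s); 6 remain; assigned so far: [6]
unit clause [3] forces x3=T; simplify:
  drop -3 from [-4, -3, 5] -> [-4, 5]
  satisfied 3 clause(s); 3 remain; assigned so far: [3, 6]

Answer: x3=T x6=T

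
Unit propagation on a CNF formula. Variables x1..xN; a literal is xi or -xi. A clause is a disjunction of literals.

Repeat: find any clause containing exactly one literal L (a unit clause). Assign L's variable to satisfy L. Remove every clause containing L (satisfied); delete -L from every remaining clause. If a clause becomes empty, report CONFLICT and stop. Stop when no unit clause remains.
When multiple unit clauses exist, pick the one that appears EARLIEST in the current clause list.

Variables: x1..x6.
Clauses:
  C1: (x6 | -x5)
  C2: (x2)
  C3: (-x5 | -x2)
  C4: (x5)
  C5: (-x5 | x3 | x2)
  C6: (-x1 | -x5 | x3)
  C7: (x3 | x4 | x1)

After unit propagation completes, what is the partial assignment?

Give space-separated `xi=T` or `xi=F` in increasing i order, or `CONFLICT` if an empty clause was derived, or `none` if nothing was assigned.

Answer: CONFLICT

Derivation:
unit clause [2] forces x2=T; simplify:
  drop -2 from [-5, -2] -> [-5]
  satisfied 2 clause(s); 5 remain; assigned so far: [2]
unit clause [-5] forces x5=F; simplify:
  drop 5 from [5] -> [] (empty!)
  satisfied 3 clause(s); 2 remain; assigned so far: [2, 5]
CONFLICT (empty clause)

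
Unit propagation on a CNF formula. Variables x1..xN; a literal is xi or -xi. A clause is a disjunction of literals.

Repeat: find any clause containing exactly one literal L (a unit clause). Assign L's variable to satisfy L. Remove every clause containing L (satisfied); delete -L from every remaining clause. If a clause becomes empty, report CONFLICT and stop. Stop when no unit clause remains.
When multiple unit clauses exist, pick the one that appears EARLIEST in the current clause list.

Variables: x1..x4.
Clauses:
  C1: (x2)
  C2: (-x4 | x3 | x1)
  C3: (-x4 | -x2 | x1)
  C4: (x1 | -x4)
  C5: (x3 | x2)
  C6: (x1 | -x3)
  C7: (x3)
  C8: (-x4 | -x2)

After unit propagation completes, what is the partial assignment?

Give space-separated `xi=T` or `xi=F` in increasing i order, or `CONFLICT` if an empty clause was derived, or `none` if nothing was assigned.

Answer: x1=T x2=T x3=T x4=F

Derivation:
unit clause [2] forces x2=T; simplify:
  drop -2 from [-4, -2, 1] -> [-4, 1]
  drop -2 from [-4, -2] -> [-4]
  satisfied 2 clause(s); 6 remain; assigned so far: [2]
unit clause [3] forces x3=T; simplify:
  drop -3 from [1, -3] -> [1]
  satisfied 2 clause(s); 4 remain; assigned so far: [2, 3]
unit clause [1] forces x1=T; simplify:
  satisfied 3 clause(s); 1 remain; assigned so far: [1, 2, 3]
unit clause [-4] forces x4=F; simplify:
  satisfied 1 clause(s); 0 remain; assigned so far: [1, 2, 3, 4]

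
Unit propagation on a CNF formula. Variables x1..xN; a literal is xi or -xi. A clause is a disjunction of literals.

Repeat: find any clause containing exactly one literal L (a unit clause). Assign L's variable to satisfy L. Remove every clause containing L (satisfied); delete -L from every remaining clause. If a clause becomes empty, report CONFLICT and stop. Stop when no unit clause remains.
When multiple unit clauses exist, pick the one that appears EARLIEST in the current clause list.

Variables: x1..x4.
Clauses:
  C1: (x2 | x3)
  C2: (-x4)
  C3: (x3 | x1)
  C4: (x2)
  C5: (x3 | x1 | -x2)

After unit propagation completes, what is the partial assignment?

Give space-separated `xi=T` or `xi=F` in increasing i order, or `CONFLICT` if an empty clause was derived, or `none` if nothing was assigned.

Answer: x2=T x4=F

Derivation:
unit clause [-4] forces x4=F; simplify:
  satisfied 1 clause(s); 4 remain; assigned so far: [4]
unit clause [2] forces x2=T; simplify:
  drop -2 from [3, 1, -2] -> [3, 1]
  satisfied 2 clause(s); 2 remain; assigned so far: [2, 4]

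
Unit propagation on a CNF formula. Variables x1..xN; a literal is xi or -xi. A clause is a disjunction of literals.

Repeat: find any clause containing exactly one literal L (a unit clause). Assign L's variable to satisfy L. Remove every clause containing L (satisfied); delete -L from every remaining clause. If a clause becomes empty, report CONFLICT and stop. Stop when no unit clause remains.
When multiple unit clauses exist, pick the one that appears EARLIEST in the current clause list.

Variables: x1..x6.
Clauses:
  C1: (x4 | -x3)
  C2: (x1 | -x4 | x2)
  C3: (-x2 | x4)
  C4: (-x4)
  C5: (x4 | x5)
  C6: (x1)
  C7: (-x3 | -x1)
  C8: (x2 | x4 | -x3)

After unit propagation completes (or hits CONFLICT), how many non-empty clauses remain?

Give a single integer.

Answer: 0

Derivation:
unit clause [-4] forces x4=F; simplify:
  drop 4 from [4, -3] -> [-3]
  drop 4 from [-2, 4] -> [-2]
  drop 4 from [4, 5] -> [5]
  drop 4 from [2, 4, -3] -> [2, -3]
  satisfied 2 clause(s); 6 remain; assigned so far: [4]
unit clause [-3] forces x3=F; simplify:
  satisfied 3 clause(s); 3 remain; assigned so far: [3, 4]
unit clause [-2] forces x2=F; simplify:
  satisfied 1 clause(s); 2 remain; assigned so far: [2, 3, 4]
unit clause [5] forces x5=T; simplify:
  satisfied 1 clause(s); 1 remain; assigned so far: [2, 3, 4, 5]
unit clause [1] forces x1=T; simplify:
  satisfied 1 clause(s); 0 remain; assigned so far: [1, 2, 3, 4, 5]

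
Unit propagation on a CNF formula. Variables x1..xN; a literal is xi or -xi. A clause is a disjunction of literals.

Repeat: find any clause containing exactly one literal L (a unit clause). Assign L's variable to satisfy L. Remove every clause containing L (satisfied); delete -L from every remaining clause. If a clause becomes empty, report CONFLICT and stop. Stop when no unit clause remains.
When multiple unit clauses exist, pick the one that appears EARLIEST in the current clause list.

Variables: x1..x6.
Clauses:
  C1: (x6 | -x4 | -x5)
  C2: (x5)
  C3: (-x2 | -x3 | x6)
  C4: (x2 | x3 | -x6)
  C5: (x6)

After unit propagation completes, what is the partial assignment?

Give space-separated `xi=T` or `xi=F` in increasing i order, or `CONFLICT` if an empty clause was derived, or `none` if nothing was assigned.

Answer: x5=T x6=T

Derivation:
unit clause [5] forces x5=T; simplify:
  drop -5 from [6, -4, -5] -> [6, -4]
  satisfied 1 clause(s); 4 remain; assigned so far: [5]
unit clause [6] forces x6=T; simplify:
  drop -6 from [2, 3, -6] -> [2, 3]
  satisfied 3 clause(s); 1 remain; assigned so far: [5, 6]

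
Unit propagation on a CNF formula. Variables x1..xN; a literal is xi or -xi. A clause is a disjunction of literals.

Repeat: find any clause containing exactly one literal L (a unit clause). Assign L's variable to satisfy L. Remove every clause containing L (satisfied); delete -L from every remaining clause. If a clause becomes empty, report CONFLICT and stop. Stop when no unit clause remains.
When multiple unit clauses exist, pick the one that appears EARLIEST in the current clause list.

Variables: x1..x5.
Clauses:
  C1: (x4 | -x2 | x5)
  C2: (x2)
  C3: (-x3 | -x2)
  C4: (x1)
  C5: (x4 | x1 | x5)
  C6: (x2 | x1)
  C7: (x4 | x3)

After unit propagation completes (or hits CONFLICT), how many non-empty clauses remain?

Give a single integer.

Answer: 0

Derivation:
unit clause [2] forces x2=T; simplify:
  drop -2 from [4, -2, 5] -> [4, 5]
  drop -2 from [-3, -2] -> [-3]
  satisfied 2 clause(s); 5 remain; assigned so far: [2]
unit clause [-3] forces x3=F; simplify:
  drop 3 from [4, 3] -> [4]
  satisfied 1 clause(s); 4 remain; assigned so far: [2, 3]
unit clause [1] forces x1=T; simplify:
  satisfied 2 clause(s); 2 remain; assigned so far: [1, 2, 3]
unit clause [4] forces x4=T; simplify:
  satisfied 2 clause(s); 0 remain; assigned so far: [1, 2, 3, 4]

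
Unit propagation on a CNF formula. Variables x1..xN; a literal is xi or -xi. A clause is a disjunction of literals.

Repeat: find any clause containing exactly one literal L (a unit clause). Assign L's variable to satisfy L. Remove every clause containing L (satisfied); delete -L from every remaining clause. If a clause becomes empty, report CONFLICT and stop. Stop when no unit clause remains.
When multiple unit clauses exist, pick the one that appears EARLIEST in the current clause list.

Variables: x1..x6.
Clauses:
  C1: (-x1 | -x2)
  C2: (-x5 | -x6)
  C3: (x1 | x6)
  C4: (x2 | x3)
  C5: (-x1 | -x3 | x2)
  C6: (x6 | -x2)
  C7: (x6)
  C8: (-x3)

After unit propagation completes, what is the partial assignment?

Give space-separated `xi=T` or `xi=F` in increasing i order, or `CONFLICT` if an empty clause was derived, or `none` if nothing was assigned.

Answer: x1=F x2=T x3=F x5=F x6=T

Derivation:
unit clause [6] forces x6=T; simplify:
  drop -6 from [-5, -6] -> [-5]
  satisfied 3 clause(s); 5 remain; assigned so far: [6]
unit clause [-5] forces x5=F; simplify:
  satisfied 1 clause(s); 4 remain; assigned so far: [5, 6]
unit clause [-3] forces x3=F; simplify:
  drop 3 from [2, 3] -> [2]
  satisfied 2 clause(s); 2 remain; assigned so far: [3, 5, 6]
unit clause [2] forces x2=T; simplify:
  drop -2 from [-1, -2] -> [-1]
  satisfied 1 clause(s); 1 remain; assigned so far: [2, 3, 5, 6]
unit clause [-1] forces x1=F; simplify:
  satisfied 1 clause(s); 0 remain; assigned so far: [1, 2, 3, 5, 6]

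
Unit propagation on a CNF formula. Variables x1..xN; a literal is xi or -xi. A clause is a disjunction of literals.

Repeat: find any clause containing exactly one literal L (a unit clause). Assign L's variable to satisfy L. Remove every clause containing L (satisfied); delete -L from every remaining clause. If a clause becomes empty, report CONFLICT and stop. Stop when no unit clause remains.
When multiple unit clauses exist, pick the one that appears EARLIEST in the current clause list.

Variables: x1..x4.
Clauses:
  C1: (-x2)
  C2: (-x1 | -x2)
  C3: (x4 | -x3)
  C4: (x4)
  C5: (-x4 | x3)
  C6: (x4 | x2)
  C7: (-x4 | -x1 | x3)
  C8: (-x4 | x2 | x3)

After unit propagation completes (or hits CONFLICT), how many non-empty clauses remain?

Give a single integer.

Answer: 0

Derivation:
unit clause [-2] forces x2=F; simplify:
  drop 2 from [4, 2] -> [4]
  drop 2 from [-4, 2, 3] -> [-4, 3]
  satisfied 2 clause(s); 6 remain; assigned so far: [2]
unit clause [4] forces x4=T; simplify:
  drop -4 from [-4, 3] -> [3]
  drop -4 from [-4, -1, 3] -> [-1, 3]
  drop -4 from [-4, 3] -> [3]
  satisfied 3 clause(s); 3 remain; assigned so far: [2, 4]
unit clause [3] forces x3=T; simplify:
  satisfied 3 clause(s); 0 remain; assigned so far: [2, 3, 4]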